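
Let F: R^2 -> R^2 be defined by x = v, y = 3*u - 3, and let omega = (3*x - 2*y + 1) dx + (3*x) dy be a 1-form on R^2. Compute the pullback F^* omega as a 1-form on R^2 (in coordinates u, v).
F^* omega = (9*v) du + (-6*u + 3*v + 7) dv

Using F^*(f dg) = (f ∘ F) d(g ∘ F), substitute each coordinate x_i by F_i(u, v) in f_i, and replace dx_i by d F_i = (∂F_i/∂u) du + (∂F_i/∂v) dv.
  For the x component: f_1(F) = -6*u + 3*v + 7; d F_1 = (0) du + (1) dv
  For the y component: f_2(F) = 3*v; d F_2 = (3) du + (0) dv
Combining and collecting du, dv coefficients:
  coeff of du: 9*v
  coeff of dv: -6*u + 3*v + 7
F^* omega = (9*v) du + (-6*u + 3*v + 7) dv.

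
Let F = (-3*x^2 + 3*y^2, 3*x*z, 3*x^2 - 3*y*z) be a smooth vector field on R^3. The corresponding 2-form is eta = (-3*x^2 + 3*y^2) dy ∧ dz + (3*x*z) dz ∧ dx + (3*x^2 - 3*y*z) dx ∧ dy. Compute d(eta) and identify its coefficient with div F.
d(eta) = (-6*x - 3*y) dx ∧ dy ∧ dz; div F = -6*x - 3*y

For a 2-form in R^3 of the form above, applying d gives a 3-form with coefficient ∂P/∂x + ∂Q/∂y + ∂R/∂z:
  ∂P/∂x = -6*x
  ∂Q/∂y = 0
  ∂R/∂z = -3*y
Sum = -6*x - 3*y, which is exactly div F.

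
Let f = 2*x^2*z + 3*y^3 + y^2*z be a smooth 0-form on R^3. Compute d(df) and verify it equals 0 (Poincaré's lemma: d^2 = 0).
d(df) = 0

Step 1: df = sum_i (∂f/∂x_i) dx_i = (4*x*z) dx + (y*(9*y + 2*z)) dy + (2*x^2 + y^2) dz.
Step 2: Apply d again. Using the 1-form formula, the coefficient of dx ∧ dy in d(df) is ∂^2 f/∂x ∂y - ∂^2 f/∂y ∂x = (0) - (0) = 0 (equality of mixed partials for smooth f).
Similarly for dx ∧ dz and dy ∧ dz — all coefficients vanish. So d(df) = 0.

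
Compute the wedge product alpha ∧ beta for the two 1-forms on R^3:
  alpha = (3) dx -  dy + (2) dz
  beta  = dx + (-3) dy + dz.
alpha ∧ beta = (-8) dx ∧ dy + (1) dx ∧ dz + (5) dy ∧ dz

Distribute the wedge, using dx_i ∧ dx_j = -dx_j ∧ dx_i and dx_i ∧ dx_i = 0. For each pair (i, j) with i < j, the coefficient of dx_i ∧ dx_j in alpha ∧ beta is (alpha_i * beta_j - alpha_j * beta_i). Collecting: alpha ∧ beta = (-8) dx ∧ dy + (1) dx ∧ dz + (5) dy ∧ dz.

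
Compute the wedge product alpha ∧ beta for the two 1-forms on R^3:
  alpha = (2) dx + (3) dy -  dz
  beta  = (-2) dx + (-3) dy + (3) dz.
alpha ∧ beta = (4) dx ∧ dz + (6) dy ∧ dz

Distribute the wedge, using dx_i ∧ dx_j = -dx_j ∧ dx_i and dx_i ∧ dx_i = 0. For each pair (i, j) with i < j, the coefficient of dx_i ∧ dx_j in alpha ∧ beta is (alpha_i * beta_j - alpha_j * beta_i). Collecting: alpha ∧ beta = (4) dx ∧ dz + (6) dy ∧ dz.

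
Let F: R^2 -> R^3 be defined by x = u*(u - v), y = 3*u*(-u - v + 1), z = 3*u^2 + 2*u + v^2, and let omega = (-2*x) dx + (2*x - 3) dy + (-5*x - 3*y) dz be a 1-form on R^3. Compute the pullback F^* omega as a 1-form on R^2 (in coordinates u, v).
F^* omega = (8*u^3 + 96*u^2*v - 40*u^2 + 4*u*v^2 + 22*u*v + 9*v - 9) du + (u*(-4*u^2 + 12*u*v + 28*v^2 - 18*v + 9)) dv

Using F^*(f dg) = (f ∘ F) d(g ∘ F), substitute each coordinate x_i by F_i(u, v) in f_i, and replace dx_i by d F_i = (∂F_i/∂u) du + (∂F_i/∂v) dv.
  For the x component: f_1(F) = 2*u*(-u + v); d F_1 = (2*u - v) du + (-u) dv
  For the y component: f_2(F) = 2*u^2 - 2*u*v - 3; d F_2 = (-6*u - 3*v + 3) du + (-3*u) dv
  For the z component: f_3(F) = u*(4*u + 14*v - 9); d F_3 = (6*u + 2) du + (2*v) dv
Combining and collecting du, dv coefficients:
  coeff of du: 8*u^3 + 96*u^2*v - 40*u^2 + 4*u*v^2 + 22*u*v + 9*v - 9
  coeff of dv: u*(-4*u^2 + 12*u*v + 28*v^2 - 18*v + 9)
F^* omega = (8*u^3 + 96*u^2*v - 40*u^2 + 4*u*v^2 + 22*u*v + 9*v - 9) du + (u*(-4*u^2 + 12*u*v + 28*v^2 - 18*v + 9)) dv.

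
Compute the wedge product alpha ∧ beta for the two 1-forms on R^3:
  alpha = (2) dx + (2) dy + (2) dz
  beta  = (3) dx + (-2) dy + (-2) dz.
alpha ∧ beta = (-10) dx ∧ dy + (-10) dx ∧ dz

Distribute the wedge, using dx_i ∧ dx_j = -dx_j ∧ dx_i and dx_i ∧ dx_i = 0. For each pair (i, j) with i < j, the coefficient of dx_i ∧ dx_j in alpha ∧ beta is (alpha_i * beta_j - alpha_j * beta_i). Collecting: alpha ∧ beta = (-10) dx ∧ dy + (-10) dx ∧ dz.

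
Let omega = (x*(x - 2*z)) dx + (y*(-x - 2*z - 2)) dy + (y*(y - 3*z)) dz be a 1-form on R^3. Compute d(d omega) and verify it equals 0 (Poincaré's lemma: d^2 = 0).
d(d omega) = 0

Step 1: d omega = sum_{i<j} (∂f_j/∂x_i - ∂f_i/∂x_j) dx_i ∧ dx_j:
  coeff of dx ∧ dy: -y
  coeff of dx ∧ dz: 2*x
  coeff of dy ∧ dz: 4*y - 3*z
Step 2: Apply d again to each 2-form coefficient. The only possible 3-form in R^3 is dx ∧ dy ∧ dz, with coefficient
  ∂(coeff of dy∧dz)/∂x - ∂(coeff of dx∧dz)/∂y + ∂(coeff of dx∧dy)/∂z
  = ∂/∂x (4*y - 3*z) - ∂/∂y (2*x) + ∂/∂z (-y).
Each of these terms simplifies to sums of mixed partials that cancel in pairs. The result is 0 (by equality of mixed partials for smooth functions — Schwarz / Clairaut).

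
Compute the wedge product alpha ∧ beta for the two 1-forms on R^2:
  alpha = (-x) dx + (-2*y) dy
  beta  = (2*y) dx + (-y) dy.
alpha ∧ beta = (y*(x + 4*y)) dx ∧ dy

Distribute the wedge, using dx_i ∧ dx_j = -dx_j ∧ dx_i and dx_i ∧ dx_i = 0. For each pair (i, j) with i < j, the coefficient of dx_i ∧ dx_j in alpha ∧ beta is (alpha_i * beta_j - alpha_j * beta_i). Collecting: alpha ∧ beta = (y*(x + 4*y)) dx ∧ dy.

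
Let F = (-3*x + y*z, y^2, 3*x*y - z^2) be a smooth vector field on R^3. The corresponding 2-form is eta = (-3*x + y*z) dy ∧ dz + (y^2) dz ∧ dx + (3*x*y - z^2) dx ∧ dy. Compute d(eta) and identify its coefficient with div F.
d(eta) = (2*y - 2*z - 3) dx ∧ dy ∧ dz; div F = 2*y - 2*z - 3

For a 2-form in R^3 of the form above, applying d gives a 3-form with coefficient ∂P/∂x + ∂Q/∂y + ∂R/∂z:
  ∂P/∂x = -3
  ∂Q/∂y = 2*y
  ∂R/∂z = -2*z
Sum = 2*y - 2*z - 3, which is exactly div F.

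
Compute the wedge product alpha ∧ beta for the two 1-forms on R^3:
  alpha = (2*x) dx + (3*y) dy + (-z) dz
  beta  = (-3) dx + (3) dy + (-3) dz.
alpha ∧ beta = (6*x + 9*y) dx ∧ dy + (-6*x - 3*z) dx ∧ dz + (-9*y + 3*z) dy ∧ dz

Distribute the wedge, using dx_i ∧ dx_j = -dx_j ∧ dx_i and dx_i ∧ dx_i = 0. For each pair (i, j) with i < j, the coefficient of dx_i ∧ dx_j in alpha ∧ beta is (alpha_i * beta_j - alpha_j * beta_i). Collecting: alpha ∧ beta = (6*x + 9*y) dx ∧ dy + (-6*x - 3*z) dx ∧ dz + (-9*y + 3*z) dy ∧ dz.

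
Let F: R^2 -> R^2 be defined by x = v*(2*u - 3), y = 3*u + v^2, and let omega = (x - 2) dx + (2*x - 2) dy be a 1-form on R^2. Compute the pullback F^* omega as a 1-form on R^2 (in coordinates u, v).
F^* omega = (4*u*v^2 + 12*u*v - 6*v^2 - 22*v - 6) du + (4*u^2*v + 8*u*v^2 - 12*u*v - 4*u - 12*v^2 + 5*v + 6) dv

Using F^*(f dg) = (f ∘ F) d(g ∘ F), substitute each coordinate x_i by F_i(u, v) in f_i, and replace dx_i by d F_i = (∂F_i/∂u) du + (∂F_i/∂v) dv.
  For the x component: f_1(F) = 2*u*v - 3*v - 2; d F_1 = (2*v) du + (2*u - 3) dv
  For the y component: f_2(F) = 4*u*v - 6*v - 2; d F_2 = (3) du + (2*v) dv
Combining and collecting du, dv coefficients:
  coeff of du: 4*u*v^2 + 12*u*v - 6*v^2 - 22*v - 6
  coeff of dv: 4*u^2*v + 8*u*v^2 - 12*u*v - 4*u - 12*v^2 + 5*v + 6
F^* omega = (4*u*v^2 + 12*u*v - 6*v^2 - 22*v - 6) du + (4*u^2*v + 8*u*v^2 - 12*u*v - 4*u - 12*v^2 + 5*v + 6) dv.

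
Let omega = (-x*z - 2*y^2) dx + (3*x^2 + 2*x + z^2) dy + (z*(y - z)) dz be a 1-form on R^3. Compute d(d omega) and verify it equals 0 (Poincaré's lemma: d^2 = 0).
d(d omega) = 0

Step 1: d omega = sum_{i<j} (∂f_j/∂x_i - ∂f_i/∂x_j) dx_i ∧ dx_j:
  coeff of dx ∧ dy: 6*x + 4*y + 2
  coeff of dx ∧ dz: x
  coeff of dy ∧ dz: -z
Step 2: Apply d again to each 2-form coefficient. The only possible 3-form in R^3 is dx ∧ dy ∧ dz, with coefficient
  ∂(coeff of dy∧dz)/∂x - ∂(coeff of dx∧dz)/∂y + ∂(coeff of dx∧dy)/∂z
  = ∂/∂x (-z) - ∂/∂y (x) + ∂/∂z (6*x + 4*y + 2).
Each of these terms simplifies to sums of mixed partials that cancel in pairs. The result is 0 (by equality of mixed partials for smooth functions — Schwarz / Clairaut).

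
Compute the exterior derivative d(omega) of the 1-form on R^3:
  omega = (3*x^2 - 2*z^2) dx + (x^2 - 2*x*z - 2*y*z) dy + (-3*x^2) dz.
d(omega) = (2*x - 2*z) dx ∧ dy + (-6*x + 4*z) dx ∧ dz + (2*x + 2*y) dy ∧ dz

For a 1-form omega = sum_i f_i dx_i, the exterior derivative is
  d(omega) = sum_{i < j} (∂f_j/∂x_i - ∂f_i/∂x_j) dx_i ∧ dx_j.
  coefficient of dx ∧ dy: ∂f_2/∂x - ∂f_1/∂y = ∂(x^2 - 2*x*z - 2*y*z)/∂x - ∂(3*x^2 - 2*z^2)/∂y = 2*x - 2*z
  coefficient of dx ∧ dz: ∂f_3/∂x - ∂f_1/∂z = ∂(-3*x^2)/∂x - ∂(3*x^2 - 2*z^2)/∂z = -6*x + 4*z
  coefficient of dy ∧ dz: ∂f_3/∂y - ∂f_2/∂z = ∂(-3*x^2)/∂y - ∂(x^2 - 2*x*z - 2*y*z)/∂z = 2*x + 2*y
Assembling: d(omega) = (2*x - 2*z) dx ∧ dy + (-6*x + 4*z) dx ∧ dz + (2*x + 2*y) dy ∧ dz.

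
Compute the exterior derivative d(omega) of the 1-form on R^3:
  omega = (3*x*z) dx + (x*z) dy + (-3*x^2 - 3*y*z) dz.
d(omega) = (z) dx ∧ dy + (-9*x) dx ∧ dz + (-x - 3*z) dy ∧ dz

For a 1-form omega = sum_i f_i dx_i, the exterior derivative is
  d(omega) = sum_{i < j} (∂f_j/∂x_i - ∂f_i/∂x_j) dx_i ∧ dx_j.
  coefficient of dx ∧ dy: ∂f_2/∂x - ∂f_1/∂y = ∂(x*z)/∂x - ∂(3*x*z)/∂y = z
  coefficient of dx ∧ dz: ∂f_3/∂x - ∂f_1/∂z = ∂(-3*x^2 - 3*y*z)/∂x - ∂(3*x*z)/∂z = -9*x
  coefficient of dy ∧ dz: ∂f_3/∂y - ∂f_2/∂z = ∂(-3*x^2 - 3*y*z)/∂y - ∂(x*z)/∂z = -x - 3*z
Assembling: d(omega) = (z) dx ∧ dy + (-9*x) dx ∧ dz + (-x - 3*z) dy ∧ dz.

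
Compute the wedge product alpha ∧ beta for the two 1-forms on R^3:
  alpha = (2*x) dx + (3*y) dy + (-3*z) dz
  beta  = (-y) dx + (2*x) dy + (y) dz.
alpha ∧ beta = (4*x^2 + 3*y^2) dx ∧ dy + (y*(2*x - 3*z)) dx ∧ dz + (6*x*z + 3*y^2) dy ∧ dz

Distribute the wedge, using dx_i ∧ dx_j = -dx_j ∧ dx_i and dx_i ∧ dx_i = 0. For each pair (i, j) with i < j, the coefficient of dx_i ∧ dx_j in alpha ∧ beta is (alpha_i * beta_j - alpha_j * beta_i). Collecting: alpha ∧ beta = (4*x^2 + 3*y^2) dx ∧ dy + (y*(2*x - 3*z)) dx ∧ dz + (6*x*z + 3*y^2) dy ∧ dz.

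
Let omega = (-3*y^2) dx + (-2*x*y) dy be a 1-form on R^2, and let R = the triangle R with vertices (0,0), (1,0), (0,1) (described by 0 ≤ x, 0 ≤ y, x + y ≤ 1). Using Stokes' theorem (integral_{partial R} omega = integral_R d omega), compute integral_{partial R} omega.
integral_(partial R) omega = 2/3

Stokes: integral_partial_R omega = integral_R d omega with d omega = (∂Q/∂x - ∂P/∂y) dx ∧ dy.
  ∂Q/∂x = -2*y
  ∂P/∂y = -6*y
  integrand = ∂Q/∂x - ∂P/∂y = 4*y.
Integrating over R: integral_0^1 integral_0^{1-x} (4*y) dy dx = 2/3.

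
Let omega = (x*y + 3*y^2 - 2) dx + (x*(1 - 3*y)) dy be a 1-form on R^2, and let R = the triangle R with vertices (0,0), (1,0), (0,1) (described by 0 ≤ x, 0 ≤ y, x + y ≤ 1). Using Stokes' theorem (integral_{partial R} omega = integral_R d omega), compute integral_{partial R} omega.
integral_(partial R) omega = -7/6

Stokes: integral_partial_R omega = integral_R d omega with d omega = (∂Q/∂x - ∂P/∂y) dx ∧ dy.
  ∂Q/∂x = 1 - 3*y
  ∂P/∂y = x + 6*y
  integrand = ∂Q/∂x - ∂P/∂y = -x - 9*y + 1.
Integrating over R: integral_0^1 integral_0^{1-x} (-x - 9*y + 1) dy dx = -7/6.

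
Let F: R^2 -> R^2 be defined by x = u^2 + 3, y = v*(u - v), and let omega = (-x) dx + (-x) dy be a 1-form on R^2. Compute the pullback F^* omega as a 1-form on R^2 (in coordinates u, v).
F^* omega = (-2*u^3 - u^2*v - 6*u - 3*v) du + (-u^3 + 2*u^2*v - 3*u + 6*v) dv

Using F^*(f dg) = (f ∘ F) d(g ∘ F), substitute each coordinate x_i by F_i(u, v) in f_i, and replace dx_i by d F_i = (∂F_i/∂u) du + (∂F_i/∂v) dv.
  For the x component: f_1(F) = -u^2 - 3; d F_1 = (2*u) du + (0) dv
  For the y component: f_2(F) = -u^2 - 3; d F_2 = (v) du + (u - 2*v) dv
Combining and collecting du, dv coefficients:
  coeff of du: -2*u^3 - u^2*v - 6*u - 3*v
  coeff of dv: -u^3 + 2*u^2*v - 3*u + 6*v
F^* omega = (-2*u^3 - u^2*v - 6*u - 3*v) du + (-u^3 + 2*u^2*v - 3*u + 6*v) dv.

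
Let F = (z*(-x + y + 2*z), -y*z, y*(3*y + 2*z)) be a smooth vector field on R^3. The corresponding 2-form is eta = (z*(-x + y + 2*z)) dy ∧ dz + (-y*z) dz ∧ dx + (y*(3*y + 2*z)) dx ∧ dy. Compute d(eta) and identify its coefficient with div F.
d(eta) = (2*y - 2*z) dx ∧ dy ∧ dz; div F = 2*y - 2*z

For a 2-form in R^3 of the form above, applying d gives a 3-form with coefficient ∂P/∂x + ∂Q/∂y + ∂R/∂z:
  ∂P/∂x = -z
  ∂Q/∂y = -z
  ∂R/∂z = 2*y
Sum = 2*y - 2*z, which is exactly div F.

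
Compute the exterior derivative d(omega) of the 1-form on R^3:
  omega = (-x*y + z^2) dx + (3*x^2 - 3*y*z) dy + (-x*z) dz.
d(omega) = (7*x) dx ∧ dy + (-3*z) dx ∧ dz + (3*y) dy ∧ dz

For a 1-form omega = sum_i f_i dx_i, the exterior derivative is
  d(omega) = sum_{i < j} (∂f_j/∂x_i - ∂f_i/∂x_j) dx_i ∧ dx_j.
  coefficient of dx ∧ dy: ∂f_2/∂x - ∂f_1/∂y = ∂(3*x^2 - 3*y*z)/∂x - ∂(-x*y + z^2)/∂y = 7*x
  coefficient of dx ∧ dz: ∂f_3/∂x - ∂f_1/∂z = ∂(-x*z)/∂x - ∂(-x*y + z^2)/∂z = -3*z
  coefficient of dy ∧ dz: ∂f_3/∂y - ∂f_2/∂z = ∂(-x*z)/∂y - ∂(3*x^2 - 3*y*z)/∂z = 3*y
Assembling: d(omega) = (7*x) dx ∧ dy + (-3*z) dx ∧ dz + (3*y) dy ∧ dz.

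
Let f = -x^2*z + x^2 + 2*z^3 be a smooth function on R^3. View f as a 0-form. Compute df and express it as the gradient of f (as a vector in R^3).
df = (2*x*(1 - z)) dx + (0) dy + (-x^2 + 6*z^2) dz; grad f = (2*x*(1 - z), 0, -x^2 + 6*z^2)

For a 0-form f, d f = (∂f/∂x) dx + (∂f/∂y) dy + (∂f/∂z) dz. The components of the vector representation are exactly the entries of grad f in Cartesian coordinates:
  ∂f/∂x = 2*x*(1 - z)
  ∂f/∂y = 0
  ∂f/∂z = -x^2 + 6*z^2.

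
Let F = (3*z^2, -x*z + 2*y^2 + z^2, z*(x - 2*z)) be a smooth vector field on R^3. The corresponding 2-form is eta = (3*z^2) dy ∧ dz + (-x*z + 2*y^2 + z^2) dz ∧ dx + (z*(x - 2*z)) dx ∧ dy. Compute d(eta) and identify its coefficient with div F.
d(eta) = (x + 4*y - 4*z) dx ∧ dy ∧ dz; div F = x + 4*y - 4*z

For a 2-form in R^3 of the form above, applying d gives a 3-form with coefficient ∂P/∂x + ∂Q/∂y + ∂R/∂z:
  ∂P/∂x = 0
  ∂Q/∂y = 4*y
  ∂R/∂z = x - 4*z
Sum = x + 4*y - 4*z, which is exactly div F.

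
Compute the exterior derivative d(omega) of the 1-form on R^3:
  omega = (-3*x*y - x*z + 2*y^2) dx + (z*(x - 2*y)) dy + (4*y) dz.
d(omega) = (3*x - 4*y + z) dx ∧ dy + (x) dx ∧ dz + (-x + 2*y + 4) dy ∧ dz

For a 1-form omega = sum_i f_i dx_i, the exterior derivative is
  d(omega) = sum_{i < j} (∂f_j/∂x_i - ∂f_i/∂x_j) dx_i ∧ dx_j.
  coefficient of dx ∧ dy: ∂f_2/∂x - ∂f_1/∂y = ∂(z*(x - 2*y))/∂x - ∂(-3*x*y - x*z + 2*y^2)/∂y = 3*x - 4*y + z
  coefficient of dx ∧ dz: ∂f_3/∂x - ∂f_1/∂z = ∂(4*y)/∂x - ∂(-3*x*y - x*z + 2*y^2)/∂z = x
  coefficient of dy ∧ dz: ∂f_3/∂y - ∂f_2/∂z = ∂(4*y)/∂y - ∂(z*(x - 2*y))/∂z = -x + 2*y + 4
Assembling: d(omega) = (3*x - 4*y + z) dx ∧ dy + (x) dx ∧ dz + (-x + 2*y + 4) dy ∧ dz.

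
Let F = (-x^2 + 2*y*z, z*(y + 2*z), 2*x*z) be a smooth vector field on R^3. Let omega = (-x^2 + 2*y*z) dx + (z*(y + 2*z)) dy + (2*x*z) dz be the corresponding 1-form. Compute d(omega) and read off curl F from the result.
d(omega) = (-y - 4*z) dy ∧ dz + (2*y - 2*z) dz ∧ dx + (-2*z) dx ∧ dy; curl F = (-y - 4*z, 2*y - 2*z, -2*z)

d omega = sum_{i<j} (∂f_j/∂x_i - ∂f_i/∂x_j) dx_i ∧ dx_j. Under the identification (dy ∧ dz, dz ∧ dx, dx ∧ dy) ↔ (e_x, e_y, e_z), the coefficients are exactly the components of curl F. Compute:
  ∂R/∂y - ∂Q/∂z = (0) - (y + 4*z) = -y - 4*z
  ∂P/∂z - ∂R/∂x = (2*y) - (2*z) = 2*y - 2*z
  ∂Q/∂x - ∂P/∂y = (0) - (2*z) = -2*z.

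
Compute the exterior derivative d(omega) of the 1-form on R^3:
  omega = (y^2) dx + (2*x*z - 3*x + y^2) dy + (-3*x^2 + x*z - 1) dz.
d(omega) = (-2*y + 2*z - 3) dx ∧ dy + (-6*x + z) dx ∧ dz + (-2*x) dy ∧ dz

For a 1-form omega = sum_i f_i dx_i, the exterior derivative is
  d(omega) = sum_{i < j} (∂f_j/∂x_i - ∂f_i/∂x_j) dx_i ∧ dx_j.
  coefficient of dx ∧ dy: ∂f_2/∂x - ∂f_1/∂y = ∂(2*x*z - 3*x + y^2)/∂x - ∂(y^2)/∂y = -2*y + 2*z - 3
  coefficient of dx ∧ dz: ∂f_3/∂x - ∂f_1/∂z = ∂(-3*x^2 + x*z - 1)/∂x - ∂(y^2)/∂z = -6*x + z
  coefficient of dy ∧ dz: ∂f_3/∂y - ∂f_2/∂z = ∂(-3*x^2 + x*z - 1)/∂y - ∂(2*x*z - 3*x + y^2)/∂z = -2*x
Assembling: d(omega) = (-2*y + 2*z - 3) dx ∧ dy + (-6*x + z) dx ∧ dz + (-2*x) dy ∧ dz.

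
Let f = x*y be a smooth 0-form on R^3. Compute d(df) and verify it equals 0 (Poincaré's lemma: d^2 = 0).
d(df) = 0

Step 1: df = sum_i (∂f/∂x_i) dx_i = (y) dx + (x) dy + (0) dz.
Step 2: Apply d again. Using the 1-form formula, the coefficient of dx ∧ dy in d(df) is ∂^2 f/∂x ∂y - ∂^2 f/∂y ∂x = (1) - (1) = 0 (equality of mixed partials for smooth f).
Similarly for dx ∧ dz and dy ∧ dz — all coefficients vanish. So d(df) = 0.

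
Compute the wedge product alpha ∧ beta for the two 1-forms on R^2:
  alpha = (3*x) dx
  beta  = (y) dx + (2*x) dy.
alpha ∧ beta = (6*x^2) dx ∧ dy

Distribute the wedge, using dx_i ∧ dx_j = -dx_j ∧ dx_i and dx_i ∧ dx_i = 0. For each pair (i, j) with i < j, the coefficient of dx_i ∧ dx_j in alpha ∧ beta is (alpha_i * beta_j - alpha_j * beta_i). Collecting: alpha ∧ beta = (6*x^2) dx ∧ dy.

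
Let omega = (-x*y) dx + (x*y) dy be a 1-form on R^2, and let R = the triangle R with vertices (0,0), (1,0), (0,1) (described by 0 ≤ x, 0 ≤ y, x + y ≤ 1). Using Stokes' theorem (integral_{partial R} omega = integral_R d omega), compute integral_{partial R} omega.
integral_(partial R) omega = 1/3

Stokes: integral_partial_R omega = integral_R d omega with d omega = (∂Q/∂x - ∂P/∂y) dx ∧ dy.
  ∂Q/∂x = y
  ∂P/∂y = -x
  integrand = ∂Q/∂x - ∂P/∂y = x + y.
Integrating over R: integral_0^1 integral_0^{1-x} (x + y) dy dx = 1/3.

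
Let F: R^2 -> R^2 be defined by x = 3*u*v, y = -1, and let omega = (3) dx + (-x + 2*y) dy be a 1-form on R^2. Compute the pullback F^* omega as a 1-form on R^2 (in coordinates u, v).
F^* omega = (9*v) du + (9*u) dv

Using F^*(f dg) = (f ∘ F) d(g ∘ F), substitute each coordinate x_i by F_i(u, v) in f_i, and replace dx_i by d F_i = (∂F_i/∂u) du + (∂F_i/∂v) dv.
  For the x component: f_1(F) = 3; d F_1 = (3*v) du + (3*u) dv
  For the y component: f_2(F) = -3*u*v - 2; d F_2 = (0) du + (0) dv
Combining and collecting du, dv coefficients:
  coeff of du: 9*v
  coeff of dv: 9*u
F^* omega = (9*v) du + (9*u) dv.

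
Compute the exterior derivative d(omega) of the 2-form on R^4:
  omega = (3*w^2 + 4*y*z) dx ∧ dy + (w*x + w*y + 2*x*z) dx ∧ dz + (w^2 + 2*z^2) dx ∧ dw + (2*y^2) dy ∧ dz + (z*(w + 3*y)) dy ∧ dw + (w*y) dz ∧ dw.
d(omega) = (-w + 4*y) dx ∧ dy ∧ dz + (6*w) dx ∧ dy ∧ dw + (x + y - 4*z) dx ∧ dz ∧ dw + (-3*y) dy ∧ dz ∧ dw

For a 2-form omega = sum_{i<j} g_{ij} dx_i ∧ dx_j, the exterior derivative is
  d(omega) = sum_{i<j} d(g_{ij}) ∧ dx_i ∧ dx_j = sum_{i<j, k} (∂g_{ij}/∂x_k) dx_k ∧ dx_i ∧ dx_j.
Expand each term, using dx_k ∧ dx_i ∧ dx_j = sgn(permutation) dx_{(a)} ∧ dx_{(b)} ∧ dx_{(c)} with (a < b < c) sorted:
  d(3*w^2 + 4*y*z) includes (∂/∂z)(3*w^2 + 4*y*z) dz = (4*y) dz, which multiplied by dx ∧ dy gives (4*y) dx ∧ dy ∧ dz
  d(3*w^2 + 4*y*z) includes (∂/∂w)(3*w^2 + 4*y*z) dw = (6*w) dw, which multiplied by dx ∧ dy gives (6*w) dx ∧ dy ∧ dw
  d(w*x + w*y + 2*x*z) includes (∂/∂y)(w*x + w*y + 2*x*z) dy = (w) dy, which multiplied by dx ∧ dz gives (-w) dx ∧ dy ∧ dz
  d(w*x + w*y + 2*x*z) includes (∂/∂w)(w*x + w*y + 2*x*z) dw = (x + y) dw, which multiplied by dx ∧ dz gives (x + y) dx ∧ dz ∧ dw
  d(w^2 + 2*z^2) includes (∂/∂z)(w^2 + 2*z^2) dz = (4*z) dz, which multiplied by dx ∧ dw gives (-4*z) dx ∧ dz ∧ dw
  d(z*(w + 3*y)) includes (∂/∂z)(z*(w + 3*y)) dz = (w + 3*y) dz, which multiplied by dy ∧ dw gives (-w - 3*y) dy ∧ dz ∧ dw
  d(w*y) includes (∂/∂y)(w*y) dy = (w) dy, which multiplied by dz ∧ dw gives (w) dy ∧ dz ∧ dw
Collecting like 3-forms: d(omega) = (-w + 4*y) dx ∧ dy ∧ dz + (6*w) dx ∧ dy ∧ dw + (x + y - 4*z) dx ∧ dz ∧ dw + (-3*y) dy ∧ dz ∧ dw.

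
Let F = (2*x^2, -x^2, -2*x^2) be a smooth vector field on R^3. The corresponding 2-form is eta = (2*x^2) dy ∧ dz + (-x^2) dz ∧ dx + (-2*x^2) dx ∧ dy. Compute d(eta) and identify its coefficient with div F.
d(eta) = (4*x) dx ∧ dy ∧ dz; div F = 4*x

For a 2-form in R^3 of the form above, applying d gives a 3-form with coefficient ∂P/∂x + ∂Q/∂y + ∂R/∂z:
  ∂P/∂x = 4*x
  ∂Q/∂y = 0
  ∂R/∂z = 0
Sum = 4*x, which is exactly div F.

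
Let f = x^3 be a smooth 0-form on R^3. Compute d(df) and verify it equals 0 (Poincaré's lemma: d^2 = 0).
d(df) = 0

Step 1: df = sum_i (∂f/∂x_i) dx_i = (3*x^2) dx + (0) dy + (0) dz.
Step 2: Apply d again. Using the 1-form formula, the coefficient of dx ∧ dy in d(df) is ∂^2 f/∂x ∂y - ∂^2 f/∂y ∂x = (0) - (0) = 0 (equality of mixed partials for smooth f).
Similarly for dx ∧ dz and dy ∧ dz — all coefficients vanish. So d(df) = 0.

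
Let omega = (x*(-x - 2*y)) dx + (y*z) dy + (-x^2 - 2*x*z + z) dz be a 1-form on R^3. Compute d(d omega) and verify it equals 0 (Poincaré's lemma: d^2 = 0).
d(d omega) = 0

Step 1: d omega = sum_{i<j} (∂f_j/∂x_i - ∂f_i/∂x_j) dx_i ∧ dx_j:
  coeff of dx ∧ dy: 2*x
  coeff of dx ∧ dz: -2*x - 2*z
  coeff of dy ∧ dz: -y
Step 2: Apply d again to each 2-form coefficient. The only possible 3-form in R^3 is dx ∧ dy ∧ dz, with coefficient
  ∂(coeff of dy∧dz)/∂x - ∂(coeff of dx∧dz)/∂y + ∂(coeff of dx∧dy)/∂z
  = ∂/∂x (-y) - ∂/∂y (-2*x - 2*z) + ∂/∂z (2*x).
Each of these terms simplifies to sums of mixed partials that cancel in pairs. The result is 0 (by equality of mixed partials for smooth functions — Schwarz / Clairaut).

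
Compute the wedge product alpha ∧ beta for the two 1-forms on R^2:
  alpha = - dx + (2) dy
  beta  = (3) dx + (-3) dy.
alpha ∧ beta = (-3) dx ∧ dy

Distribute the wedge, using dx_i ∧ dx_j = -dx_j ∧ dx_i and dx_i ∧ dx_i = 0. For each pair (i, j) with i < j, the coefficient of dx_i ∧ dx_j in alpha ∧ beta is (alpha_i * beta_j - alpha_j * beta_i). Collecting: alpha ∧ beta = (-3) dx ∧ dy.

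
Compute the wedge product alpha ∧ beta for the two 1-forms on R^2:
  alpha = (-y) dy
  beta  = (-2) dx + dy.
alpha ∧ beta = (-2*y) dx ∧ dy

Distribute the wedge, using dx_i ∧ dx_j = -dx_j ∧ dx_i and dx_i ∧ dx_i = 0. For each pair (i, j) with i < j, the coefficient of dx_i ∧ dx_j in alpha ∧ beta is (alpha_i * beta_j - alpha_j * beta_i). Collecting: alpha ∧ beta = (-2*y) dx ∧ dy.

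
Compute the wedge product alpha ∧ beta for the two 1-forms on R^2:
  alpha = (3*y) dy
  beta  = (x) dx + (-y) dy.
alpha ∧ beta = (-3*x*y) dx ∧ dy

Distribute the wedge, using dx_i ∧ dx_j = -dx_j ∧ dx_i and dx_i ∧ dx_i = 0. For each pair (i, j) with i < j, the coefficient of dx_i ∧ dx_j in alpha ∧ beta is (alpha_i * beta_j - alpha_j * beta_i). Collecting: alpha ∧ beta = (-3*x*y) dx ∧ dy.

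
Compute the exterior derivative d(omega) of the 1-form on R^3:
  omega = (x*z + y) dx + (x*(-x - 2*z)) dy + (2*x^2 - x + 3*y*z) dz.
d(omega) = (-2*x - 2*z - 1) dx ∧ dy + (3*x - 1) dx ∧ dz + (2*x + 3*z) dy ∧ dz

For a 1-form omega = sum_i f_i dx_i, the exterior derivative is
  d(omega) = sum_{i < j} (∂f_j/∂x_i - ∂f_i/∂x_j) dx_i ∧ dx_j.
  coefficient of dx ∧ dy: ∂f_2/∂x - ∂f_1/∂y = ∂(x*(-x - 2*z))/∂x - ∂(x*z + y)/∂y = -2*x - 2*z - 1
  coefficient of dx ∧ dz: ∂f_3/∂x - ∂f_1/∂z = ∂(2*x^2 - x + 3*y*z)/∂x - ∂(x*z + y)/∂z = 3*x - 1
  coefficient of dy ∧ dz: ∂f_3/∂y - ∂f_2/∂z = ∂(2*x^2 - x + 3*y*z)/∂y - ∂(x*(-x - 2*z))/∂z = 2*x + 3*z
Assembling: d(omega) = (-2*x - 2*z - 1) dx ∧ dy + (3*x - 1) dx ∧ dz + (2*x + 3*z) dy ∧ dz.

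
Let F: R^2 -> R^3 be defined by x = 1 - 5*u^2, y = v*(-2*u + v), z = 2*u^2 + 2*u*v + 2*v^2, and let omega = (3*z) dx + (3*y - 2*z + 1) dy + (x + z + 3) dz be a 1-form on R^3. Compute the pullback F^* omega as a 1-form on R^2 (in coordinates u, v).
F^* omega = (-72*u^3 - 50*u^2*v - 28*u*v^2 + 16*u + 6*v^3 + 6*v) du + (2*u^3 + 4*u^2*v - 6*u*v^2 + 6*u + 6*v^3 + 18*v) dv

Using F^*(f dg) = (f ∘ F) d(g ∘ F), substitute each coordinate x_i by F_i(u, v) in f_i, and replace dx_i by d F_i = (∂F_i/∂u) du + (∂F_i/∂v) dv.
  For the x component: f_1(F) = 6*u^2 + 6*u*v + 6*v^2; d F_1 = (-10*u) du + (0) dv
  For the y component: f_2(F) = -4*u^2 - 10*u*v - v^2 + 1; d F_2 = (-2*v) du + (-2*u + 2*v) dv
  For the z component: f_3(F) = -3*u^2 + 2*u*v + 2*v^2 + 4; d F_3 = (4*u + 2*v) du + (2*u + 4*v) dv
Combining and collecting du, dv coefficients:
  coeff of du: -72*u^3 - 50*u^2*v - 28*u*v^2 + 16*u + 6*v^3 + 6*v
  coeff of dv: 2*u^3 + 4*u^2*v - 6*u*v^2 + 6*u + 6*v^3 + 18*v
F^* omega = (-72*u^3 - 50*u^2*v - 28*u*v^2 + 16*u + 6*v^3 + 6*v) du + (2*u^3 + 4*u^2*v - 6*u*v^2 + 6*u + 6*v^3 + 18*v) dv.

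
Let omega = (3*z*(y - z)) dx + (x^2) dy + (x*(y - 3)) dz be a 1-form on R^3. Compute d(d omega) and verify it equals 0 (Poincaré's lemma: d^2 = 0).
d(d omega) = 0

Step 1: d omega = sum_{i<j} (∂f_j/∂x_i - ∂f_i/∂x_j) dx_i ∧ dx_j:
  coeff of dx ∧ dy: 2*x - 3*z
  coeff of dx ∧ dz: -2*y + 6*z - 3
  coeff of dy ∧ dz: x
Step 2: Apply d again to each 2-form coefficient. The only possible 3-form in R^3 is dx ∧ dy ∧ dz, with coefficient
  ∂(coeff of dy∧dz)/∂x - ∂(coeff of dx∧dz)/∂y + ∂(coeff of dx∧dy)/∂z
  = ∂/∂x (x) - ∂/∂y (-2*y + 6*z - 3) + ∂/∂z (2*x - 3*z).
Each of these terms simplifies to sums of mixed partials that cancel in pairs. The result is 0 (by equality of mixed partials for smooth functions — Schwarz / Clairaut).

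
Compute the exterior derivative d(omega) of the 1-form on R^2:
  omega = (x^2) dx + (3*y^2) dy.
d(omega) = 0

For a 1-form omega = sum_i f_i dx_i, the exterior derivative is
  d(omega) = sum_{i < j} (∂f_j/∂x_i - ∂f_i/∂x_j) dx_i ∧ dx_j.

Assembling: d(omega) = 0.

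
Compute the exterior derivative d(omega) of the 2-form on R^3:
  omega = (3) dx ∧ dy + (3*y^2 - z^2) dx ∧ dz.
d(omega) = (-6*y) dx ∧ dy ∧ dz

For a 2-form omega = sum_{i<j} g_{ij} dx_i ∧ dx_j, the exterior derivative is
  d(omega) = sum_{i<j} d(g_{ij}) ∧ dx_i ∧ dx_j = sum_{i<j, k} (∂g_{ij}/∂x_k) dx_k ∧ dx_i ∧ dx_j.
Expand each term, using dx_k ∧ dx_i ∧ dx_j = sgn(permutation) dx_{(a)} ∧ dx_{(b)} ∧ dx_{(c)} with (a < b < c) sorted:
  d(3*y^2 - z^2) includes (∂/∂y)(3*y^2 - z^2) dy = (6*y) dy, which multiplied by dx ∧ dz gives (-6*y) dx ∧ dy ∧ dz
Collecting like 3-forms: d(omega) = (-6*y) dx ∧ dy ∧ dz.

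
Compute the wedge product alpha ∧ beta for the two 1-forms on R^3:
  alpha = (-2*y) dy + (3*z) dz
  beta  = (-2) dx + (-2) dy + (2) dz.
alpha ∧ beta = (-4*y) dx ∧ dy + (-4*y + 6*z) dy ∧ dz + (6*z) dx ∧ dz

Distribute the wedge, using dx_i ∧ dx_j = -dx_j ∧ dx_i and dx_i ∧ dx_i = 0. For each pair (i, j) with i < j, the coefficient of dx_i ∧ dx_j in alpha ∧ beta is (alpha_i * beta_j - alpha_j * beta_i). Collecting: alpha ∧ beta = (-4*y) dx ∧ dy + (-4*y + 6*z) dy ∧ dz + (6*z) dx ∧ dz.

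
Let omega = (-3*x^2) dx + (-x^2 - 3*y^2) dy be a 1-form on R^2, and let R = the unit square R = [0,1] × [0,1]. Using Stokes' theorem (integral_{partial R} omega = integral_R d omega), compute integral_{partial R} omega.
integral_(partial R) omega = -1

Stokes: integral_partial_R omega = integral_R d omega with d omega = (∂Q/∂x - ∂P/∂y) dx ∧ dy.
  ∂Q/∂x = -2*x
  ∂P/∂y = 0
  integrand = ∂Q/∂x - ∂P/∂y = -2*x.
Integrating over R: integral_0^1 integral_0^1 (-2*x) dx dy = -1.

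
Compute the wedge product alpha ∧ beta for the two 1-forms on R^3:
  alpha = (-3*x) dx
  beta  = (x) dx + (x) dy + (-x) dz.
alpha ∧ beta = (-3*x^2) dx ∧ dy + (3*x^2) dx ∧ dz

Distribute the wedge, using dx_i ∧ dx_j = -dx_j ∧ dx_i and dx_i ∧ dx_i = 0. For each pair (i, j) with i < j, the coefficient of dx_i ∧ dx_j in alpha ∧ beta is (alpha_i * beta_j - alpha_j * beta_i). Collecting: alpha ∧ beta = (-3*x^2) dx ∧ dy + (3*x^2) dx ∧ dz.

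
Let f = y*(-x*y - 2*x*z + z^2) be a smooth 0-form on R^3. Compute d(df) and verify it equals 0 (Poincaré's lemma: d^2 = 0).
d(df) = 0

Step 1: df = sum_i (∂f/∂x_i) dx_i = (y*(-y - 2*z)) dx + (-2*x*y - 2*x*z + z^2) dy + (2*y*(-x + z)) dz.
Step 2: Apply d again. Using the 1-form formula, the coefficient of dx ∧ dy in d(df) is ∂^2 f/∂x ∂y - ∂^2 f/∂y ∂x = (-2*y - 2*z) - (-2*y - 2*z) = 0 (equality of mixed partials for smooth f).
Similarly for dx ∧ dz and dy ∧ dz — all coefficients vanish. So d(df) = 0.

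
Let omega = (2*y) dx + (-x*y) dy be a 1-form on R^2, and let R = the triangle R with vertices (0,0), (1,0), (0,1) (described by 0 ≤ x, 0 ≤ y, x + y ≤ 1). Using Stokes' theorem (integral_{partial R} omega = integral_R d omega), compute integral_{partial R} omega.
integral_(partial R) omega = -7/6

Stokes: integral_partial_R omega = integral_R d omega with d omega = (∂Q/∂x - ∂P/∂y) dx ∧ dy.
  ∂Q/∂x = -y
  ∂P/∂y = 2
  integrand = ∂Q/∂x - ∂P/∂y = -y - 2.
Integrating over R: integral_0^1 integral_0^{1-x} (-y - 2) dy dx = -7/6.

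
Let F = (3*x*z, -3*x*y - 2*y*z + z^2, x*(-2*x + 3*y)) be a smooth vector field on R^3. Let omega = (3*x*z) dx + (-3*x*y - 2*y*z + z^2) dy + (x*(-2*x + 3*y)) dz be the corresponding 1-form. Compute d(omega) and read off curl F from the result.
d(omega) = (3*x + 2*y - 2*z) dy ∧ dz + (7*x - 3*y) dz ∧ dx + (-3*y) dx ∧ dy; curl F = (3*x + 2*y - 2*z, 7*x - 3*y, -3*y)

d omega = sum_{i<j} (∂f_j/∂x_i - ∂f_i/∂x_j) dx_i ∧ dx_j. Under the identification (dy ∧ dz, dz ∧ dx, dx ∧ dy) ↔ (e_x, e_y, e_z), the coefficients are exactly the components of curl F. Compute:
  ∂R/∂y - ∂Q/∂z = (3*x) - (-2*y + 2*z) = 3*x + 2*y - 2*z
  ∂P/∂z - ∂R/∂x = (3*x) - (-4*x + 3*y) = 7*x - 3*y
  ∂Q/∂x - ∂P/∂y = (-3*y) - (0) = -3*y.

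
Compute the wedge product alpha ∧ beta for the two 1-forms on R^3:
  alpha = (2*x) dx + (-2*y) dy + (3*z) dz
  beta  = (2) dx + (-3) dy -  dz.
alpha ∧ beta = (-6*x + 4*y) dx ∧ dy + (-2*x - 6*z) dx ∧ dz + (2*y + 9*z) dy ∧ dz

Distribute the wedge, using dx_i ∧ dx_j = -dx_j ∧ dx_i and dx_i ∧ dx_i = 0. For each pair (i, j) with i < j, the coefficient of dx_i ∧ dx_j in alpha ∧ beta is (alpha_i * beta_j - alpha_j * beta_i). Collecting: alpha ∧ beta = (-6*x + 4*y) dx ∧ dy + (-2*x - 6*z) dx ∧ dz + (2*y + 9*z) dy ∧ dz.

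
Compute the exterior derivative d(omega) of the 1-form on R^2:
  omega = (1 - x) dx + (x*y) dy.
d(omega) = (y) dx ∧ dy

For a 1-form omega = sum_i f_i dx_i, the exterior derivative is
  d(omega) = sum_{i < j} (∂f_j/∂x_i - ∂f_i/∂x_j) dx_i ∧ dx_j.
  coefficient of dx ∧ dy: ∂f_2/∂x - ∂f_1/∂y = ∂(x*y)/∂x - ∂(1 - x)/∂y = y
Assembling: d(omega) = (y) dx ∧ dy.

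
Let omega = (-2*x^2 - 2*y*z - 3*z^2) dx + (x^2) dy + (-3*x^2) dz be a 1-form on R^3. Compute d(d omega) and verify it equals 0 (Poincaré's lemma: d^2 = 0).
d(d omega) = 0

Step 1: d omega = sum_{i<j} (∂f_j/∂x_i - ∂f_i/∂x_j) dx_i ∧ dx_j:
  coeff of dx ∧ dy: 2*x + 2*z
  coeff of dx ∧ dz: -6*x + 2*y + 6*z
  coeff of dy ∧ dz: 0
Step 2: Apply d again to each 2-form coefficient. The only possible 3-form in R^3 is dx ∧ dy ∧ dz, with coefficient
  ∂(coeff of dy∧dz)/∂x - ∂(coeff of dx∧dz)/∂y + ∂(coeff of dx∧dy)/∂z
  = ∂/∂x (0) - ∂/∂y (-6*x + 2*y + 6*z) + ∂/∂z (2*x + 2*z).
Each of these terms simplifies to sums of mixed partials that cancel in pairs. The result is 0 (by equality of mixed partials for smooth functions — Schwarz / Clairaut).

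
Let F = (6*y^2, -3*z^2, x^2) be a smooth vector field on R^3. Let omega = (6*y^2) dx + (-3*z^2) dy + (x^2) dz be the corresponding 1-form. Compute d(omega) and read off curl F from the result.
d(omega) = (6*z) dy ∧ dz + (-2*x) dz ∧ dx + (-12*y) dx ∧ dy; curl F = (6*z, -2*x, -12*y)

d omega = sum_{i<j} (∂f_j/∂x_i - ∂f_i/∂x_j) dx_i ∧ dx_j. Under the identification (dy ∧ dz, dz ∧ dx, dx ∧ dy) ↔ (e_x, e_y, e_z), the coefficients are exactly the components of curl F. Compute:
  ∂R/∂y - ∂Q/∂z = (0) - (-6*z) = 6*z
  ∂P/∂z - ∂R/∂x = (0) - (2*x) = -2*x
  ∂Q/∂x - ∂P/∂y = (0) - (12*y) = -12*y.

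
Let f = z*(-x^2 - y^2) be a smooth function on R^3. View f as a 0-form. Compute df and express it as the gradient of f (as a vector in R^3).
df = (-2*x*z) dx + (-2*y*z) dy + (-x^2 - y^2) dz; grad f = (-2*x*z, -2*y*z, -x^2 - y^2)

For a 0-form f, d f = (∂f/∂x) dx + (∂f/∂y) dy + (∂f/∂z) dz. The components of the vector representation are exactly the entries of grad f in Cartesian coordinates:
  ∂f/∂x = -2*x*z
  ∂f/∂y = -2*y*z
  ∂f/∂z = -x^2 - y^2.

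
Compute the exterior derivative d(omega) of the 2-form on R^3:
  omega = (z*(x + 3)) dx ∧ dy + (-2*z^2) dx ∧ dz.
d(omega) = (x + 3) dx ∧ dy ∧ dz

For a 2-form omega = sum_{i<j} g_{ij} dx_i ∧ dx_j, the exterior derivative is
  d(omega) = sum_{i<j} d(g_{ij}) ∧ dx_i ∧ dx_j = sum_{i<j, k} (∂g_{ij}/∂x_k) dx_k ∧ dx_i ∧ dx_j.
Expand each term, using dx_k ∧ dx_i ∧ dx_j = sgn(permutation) dx_{(a)} ∧ dx_{(b)} ∧ dx_{(c)} with (a < b < c) sorted:
  d(z*(x + 3)) includes (∂/∂z)(z*(x + 3)) dz = (x + 3) dz, which multiplied by dx ∧ dy gives (x + 3) dx ∧ dy ∧ dz
Collecting like 3-forms: d(omega) = (x + 3) dx ∧ dy ∧ dz.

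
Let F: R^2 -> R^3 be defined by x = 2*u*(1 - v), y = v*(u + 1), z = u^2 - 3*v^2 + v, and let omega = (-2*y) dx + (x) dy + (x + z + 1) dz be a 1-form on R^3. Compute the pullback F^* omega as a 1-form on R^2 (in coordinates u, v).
F^* omega = (2*u^3 - 4*u^2*v + 4*u^2 - 4*u*v^2 + 2*u + 4*v^2 - 4*v) du + (-4*u^2*v + 3*u^2 + 12*u*v^2 - 12*u*v + 4*u + 18*v^3 - 9*v^2 - 5*v + 1) dv

Using F^*(f dg) = (f ∘ F) d(g ∘ F), substitute each coordinate x_i by F_i(u, v) in f_i, and replace dx_i by d F_i = (∂F_i/∂u) du + (∂F_i/∂v) dv.
  For the x component: f_1(F) = 2*v*(-u - 1); d F_1 = (2 - 2*v) du + (-2*u) dv
  For the y component: f_2(F) = 2*u*(1 - v); d F_2 = (v) du + (u + 1) dv
  For the z component: f_3(F) = u^2 - 2*u*v + 2*u - 3*v^2 + v + 1; d F_3 = (2*u) du + (1 - 6*v) dv
Combining and collecting du, dv coefficients:
  coeff of du: 2*u^3 - 4*u^2*v + 4*u^2 - 4*u*v^2 + 2*u + 4*v^2 - 4*v
  coeff of dv: -4*u^2*v + 3*u^2 + 12*u*v^2 - 12*u*v + 4*u + 18*v^3 - 9*v^2 - 5*v + 1
F^* omega = (2*u^3 - 4*u^2*v + 4*u^2 - 4*u*v^2 + 2*u + 4*v^2 - 4*v) du + (-4*u^2*v + 3*u^2 + 12*u*v^2 - 12*u*v + 4*u + 18*v^3 - 9*v^2 - 5*v + 1) dv.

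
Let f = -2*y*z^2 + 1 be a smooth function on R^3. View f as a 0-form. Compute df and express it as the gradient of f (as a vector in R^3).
df = (0) dx + (-2*z^2) dy + (-4*y*z) dz; grad f = (0, -2*z^2, -4*y*z)

For a 0-form f, d f = (∂f/∂x) dx + (∂f/∂y) dy + (∂f/∂z) dz. The components of the vector representation are exactly the entries of grad f in Cartesian coordinates:
  ∂f/∂x = 0
  ∂f/∂y = -2*z^2
  ∂f/∂z = -4*y*z.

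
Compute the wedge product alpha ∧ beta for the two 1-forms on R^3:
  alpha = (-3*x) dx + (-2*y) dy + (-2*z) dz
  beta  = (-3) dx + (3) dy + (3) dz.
alpha ∧ beta = (-9*x - 6*y) dx ∧ dy + (-9*x - 6*z) dx ∧ dz + (-6*y + 6*z) dy ∧ dz

Distribute the wedge, using dx_i ∧ dx_j = -dx_j ∧ dx_i and dx_i ∧ dx_i = 0. For each pair (i, j) with i < j, the coefficient of dx_i ∧ dx_j in alpha ∧ beta is (alpha_i * beta_j - alpha_j * beta_i). Collecting: alpha ∧ beta = (-9*x - 6*y) dx ∧ dy + (-9*x - 6*z) dx ∧ dz + (-6*y + 6*z) dy ∧ dz.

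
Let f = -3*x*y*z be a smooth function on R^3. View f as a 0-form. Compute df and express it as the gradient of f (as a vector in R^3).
df = (-3*y*z) dx + (-3*x*z) dy + (-3*x*y) dz; grad f = (-3*y*z, -3*x*z, -3*x*y)

For a 0-form f, d f = (∂f/∂x) dx + (∂f/∂y) dy + (∂f/∂z) dz. The components of the vector representation are exactly the entries of grad f in Cartesian coordinates:
  ∂f/∂x = -3*y*z
  ∂f/∂y = -3*x*z
  ∂f/∂z = -3*x*y.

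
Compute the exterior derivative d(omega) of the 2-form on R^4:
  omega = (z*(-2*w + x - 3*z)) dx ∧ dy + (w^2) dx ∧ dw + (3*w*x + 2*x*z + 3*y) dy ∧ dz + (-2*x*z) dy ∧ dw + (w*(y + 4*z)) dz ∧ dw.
d(omega) = (w + x - 4*z) dx ∧ dy ∧ dz + (-4*z) dx ∧ dy ∧ dw + (w + 5*x) dy ∧ dz ∧ dw

For a 2-form omega = sum_{i<j} g_{ij} dx_i ∧ dx_j, the exterior derivative is
  d(omega) = sum_{i<j} d(g_{ij}) ∧ dx_i ∧ dx_j = sum_{i<j, k} (∂g_{ij}/∂x_k) dx_k ∧ dx_i ∧ dx_j.
Expand each term, using dx_k ∧ dx_i ∧ dx_j = sgn(permutation) dx_{(a)} ∧ dx_{(b)} ∧ dx_{(c)} with (a < b < c) sorted:
  d(z*(-2*w + x - 3*z)) includes (∂/∂z)(z*(-2*w + x - 3*z)) dz = (-2*w + x - 6*z) dz, which multiplied by dx ∧ dy gives (-2*w + x - 6*z) dx ∧ dy ∧ dz
  d(z*(-2*w + x - 3*z)) includes (∂/∂w)(z*(-2*w + x - 3*z)) dw = (-2*z) dw, which multiplied by dx ∧ dy gives (-2*z) dx ∧ dy ∧ dw
  d(3*w*x + 2*x*z + 3*y) includes (∂/∂x)(3*w*x + 2*x*z + 3*y) dx = (3*w + 2*z) dx, which multiplied by dy ∧ dz gives (3*w + 2*z) dx ∧ dy ∧ dz
  d(3*w*x + 2*x*z + 3*y) includes (∂/∂w)(3*w*x + 2*x*z + 3*y) dw = (3*x) dw, which multiplied by dy ∧ dz gives (3*x) dy ∧ dz ∧ dw
  d(-2*x*z) includes (∂/∂x)(-2*x*z) dx = (-2*z) dx, which multiplied by dy ∧ dw gives (-2*z) dx ∧ dy ∧ dw
  d(-2*x*z) includes (∂/∂z)(-2*x*z) dz = (-2*x) dz, which multiplied by dy ∧ dw gives (2*x) dy ∧ dz ∧ dw
  d(w*(y + 4*z)) includes (∂/∂y)(w*(y + 4*z)) dy = (w) dy, which multiplied by dz ∧ dw gives (w) dy ∧ dz ∧ dw
Collecting like 3-forms: d(omega) = (w + x - 4*z) dx ∧ dy ∧ dz + (-4*z) dx ∧ dy ∧ dw + (w + 5*x) dy ∧ dz ∧ dw.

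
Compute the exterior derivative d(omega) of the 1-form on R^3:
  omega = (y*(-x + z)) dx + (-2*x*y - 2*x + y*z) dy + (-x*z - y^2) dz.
d(omega) = (x - 2*y - z - 2) dx ∧ dy + (-y - z) dx ∧ dz + (-3*y) dy ∧ dz

For a 1-form omega = sum_i f_i dx_i, the exterior derivative is
  d(omega) = sum_{i < j} (∂f_j/∂x_i - ∂f_i/∂x_j) dx_i ∧ dx_j.
  coefficient of dx ∧ dy: ∂f_2/∂x - ∂f_1/∂y = ∂(-2*x*y - 2*x + y*z)/∂x - ∂(y*(-x + z))/∂y = x - 2*y - z - 2
  coefficient of dx ∧ dz: ∂f_3/∂x - ∂f_1/∂z = ∂(-x*z - y^2)/∂x - ∂(y*(-x + z))/∂z = -y - z
  coefficient of dy ∧ dz: ∂f_3/∂y - ∂f_2/∂z = ∂(-x*z - y^2)/∂y - ∂(-2*x*y - 2*x + y*z)/∂z = -3*y
Assembling: d(omega) = (x - 2*y - z - 2) dx ∧ dy + (-y - z) dx ∧ dz + (-3*y) dy ∧ dz.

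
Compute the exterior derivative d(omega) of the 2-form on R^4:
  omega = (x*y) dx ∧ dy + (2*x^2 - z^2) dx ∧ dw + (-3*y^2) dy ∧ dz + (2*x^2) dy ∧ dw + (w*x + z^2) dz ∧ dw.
d(omega) = (w + 2*z) dx ∧ dz ∧ dw + (4*x) dx ∧ dy ∧ dw

For a 2-form omega = sum_{i<j} g_{ij} dx_i ∧ dx_j, the exterior derivative is
  d(omega) = sum_{i<j} d(g_{ij}) ∧ dx_i ∧ dx_j = sum_{i<j, k} (∂g_{ij}/∂x_k) dx_k ∧ dx_i ∧ dx_j.
Expand each term, using dx_k ∧ dx_i ∧ dx_j = sgn(permutation) dx_{(a)} ∧ dx_{(b)} ∧ dx_{(c)} with (a < b < c) sorted:
  d(2*x^2 - z^2) includes (∂/∂z)(2*x^2 - z^2) dz = (-2*z) dz, which multiplied by dx ∧ dw gives (2*z) dx ∧ dz ∧ dw
  d(2*x^2) includes (∂/∂x)(2*x^2) dx = (4*x) dx, which multiplied by dy ∧ dw gives (4*x) dx ∧ dy ∧ dw
  d(w*x + z^2) includes (∂/∂x)(w*x + z^2) dx = (w) dx, which multiplied by dz ∧ dw gives (w) dx ∧ dz ∧ dw
Collecting like 3-forms: d(omega) = (w + 2*z) dx ∧ dz ∧ dw + (4*x) dx ∧ dy ∧ dw.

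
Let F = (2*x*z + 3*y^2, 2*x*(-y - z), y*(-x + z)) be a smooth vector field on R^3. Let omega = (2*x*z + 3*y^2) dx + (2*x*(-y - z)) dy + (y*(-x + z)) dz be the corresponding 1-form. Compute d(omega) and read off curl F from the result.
d(omega) = (x + z) dy ∧ dz + (2*x + y) dz ∧ dx + (-8*y - 2*z) dx ∧ dy; curl F = (x + z, 2*x + y, -8*y - 2*z)

d omega = sum_{i<j} (∂f_j/∂x_i - ∂f_i/∂x_j) dx_i ∧ dx_j. Under the identification (dy ∧ dz, dz ∧ dx, dx ∧ dy) ↔ (e_x, e_y, e_z), the coefficients are exactly the components of curl F. Compute:
  ∂R/∂y - ∂Q/∂z = (-x + z) - (-2*x) = x + z
  ∂P/∂z - ∂R/∂x = (2*x) - (-y) = 2*x + y
  ∂Q/∂x - ∂P/∂y = (-2*y - 2*z) - (6*y) = -8*y - 2*z.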